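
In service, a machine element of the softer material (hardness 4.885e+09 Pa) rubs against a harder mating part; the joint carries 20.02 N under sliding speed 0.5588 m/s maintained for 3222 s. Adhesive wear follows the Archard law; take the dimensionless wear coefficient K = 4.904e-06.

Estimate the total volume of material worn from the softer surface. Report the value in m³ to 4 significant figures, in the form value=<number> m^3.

Displayed values are rounded, and each operation holds exact precision. Rounded once at the end to 4 significant digits.
Path length L = v·t = 0.5588 m/s × 3222 s = 1800 m.
As SI base values: W = 20.02 N, H = 4.885e+09 Pa, K = 4.904e-06.
Worn volume V = K·W·L/H = 4.904e-06 · 20.02 · 1800 / 4.885e+09 = 3.619e-11 m³.

value=3.619e-11 m^3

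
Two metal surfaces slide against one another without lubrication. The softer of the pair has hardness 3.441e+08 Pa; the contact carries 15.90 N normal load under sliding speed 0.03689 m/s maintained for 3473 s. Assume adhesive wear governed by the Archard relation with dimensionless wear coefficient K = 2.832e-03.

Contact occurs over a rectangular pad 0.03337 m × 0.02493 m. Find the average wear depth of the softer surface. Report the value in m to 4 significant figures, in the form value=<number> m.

The algebra carries full precision, and intermediates are printed rounded, and rounded once at the end: four significant figures.
Distance covered L = v·t = 0.03689 m/s × 3473 s = 128.1 m.
Contact area A = 0.03337 m × 0.02493 m = 8.319e-04 m².
Collected in SI base units: W = 15.90 N, H = 3.441e+08 Pa, K = 2.832e-03.
By Archard's law, V = K·W·L/H = 2.832e-03 · 15.90 · 128.1 / 3.441e+08 = 1.677e-08 m³.
Depth of wear h = V/A = 1.677e-08 / 8.319e-04 = 2.015e-05 m.

value=2.015e-05 m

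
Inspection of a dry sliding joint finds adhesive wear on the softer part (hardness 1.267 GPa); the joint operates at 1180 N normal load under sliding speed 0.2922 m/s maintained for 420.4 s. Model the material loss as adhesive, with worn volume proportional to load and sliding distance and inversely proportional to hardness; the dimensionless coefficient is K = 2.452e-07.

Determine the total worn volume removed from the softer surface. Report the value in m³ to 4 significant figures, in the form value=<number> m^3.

Each operation runs at full float precision — intermediates are shown rounded, and rounded once at the end to 4 significant digits.
Convert: Path length L = v·t = 0.2922 m/s × 420.4 s = 122.8 m.
Convert: Hardness H = 1.267 GPa = 1.267e+09 Pa.
Expressed in SI base units: W = 1180 N, H = 1.267e+09 Pa, K = 2.452e-07.
Archard relation: V = K·W·L/H = 2.452e-07 · 1180 · 122.8 / 1.267e+09 = 2.805e-11 m³.

value=2.805e-11 m^3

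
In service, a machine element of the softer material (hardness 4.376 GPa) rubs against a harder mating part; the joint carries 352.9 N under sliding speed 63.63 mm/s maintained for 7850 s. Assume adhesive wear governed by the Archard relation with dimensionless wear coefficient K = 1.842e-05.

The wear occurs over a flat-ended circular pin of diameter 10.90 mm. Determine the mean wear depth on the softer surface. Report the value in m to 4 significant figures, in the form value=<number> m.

The intermediates are displayed rounded; all arithmetic keeps full float precision; rounded once at the end, at 4 significant digits.
Convert: Sliding speed v = 63.63 mm/s = 0.06363 m/s. Total distance L = v·t = 0.06363 m/s × 7850 s = 499.5 m.
Convert: Hardness H = 4.376 GPa = 4.376e+09 Pa.
Convert: Pin diameter d = 10.90 mm = 0.01090 m. Contact area A = π·d²/4 = π·(0.01090 m)²/4 = 9.331e-05 m².
Collected in SI base units: W = 352.9 N, H = 4.376e+09 Pa, K = 1.842e-05.
Archard relation: V = K·W·L/H = 1.842e-05 · 352.9 · 499.5 / 4.376e+09 = 7.420e-10 m³.
Wear depth h = V/A = 7.420e-10 / 9.331e-05 = 7.952e-06 m.

value=7.952e-06 m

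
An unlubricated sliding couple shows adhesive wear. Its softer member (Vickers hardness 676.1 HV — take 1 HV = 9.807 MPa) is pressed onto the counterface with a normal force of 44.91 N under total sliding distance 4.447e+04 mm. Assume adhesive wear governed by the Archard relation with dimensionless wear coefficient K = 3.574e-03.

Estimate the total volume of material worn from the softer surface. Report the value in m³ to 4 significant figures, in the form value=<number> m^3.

value=1.077e-09 m^3

All arithmetic carries full float precision. Displayed values are rounded; one final rounding: 4 significant digits.
Distance covered L = 4.447e+04 mm = 44.47 m.
Hardness H = 676.1 HV × 9.807 MPa/HV = 6631 MPa = 6.631e+09 Pa.
Collected in SI base units: W = 44.91 N, H = 6.631e+09 Pa, K = 3.574e-03.
Archard relation: V = K·W·L/H = 3.574e-03 · 44.91 · 44.47 / 6.631e+09 = 1.077e-09 m³.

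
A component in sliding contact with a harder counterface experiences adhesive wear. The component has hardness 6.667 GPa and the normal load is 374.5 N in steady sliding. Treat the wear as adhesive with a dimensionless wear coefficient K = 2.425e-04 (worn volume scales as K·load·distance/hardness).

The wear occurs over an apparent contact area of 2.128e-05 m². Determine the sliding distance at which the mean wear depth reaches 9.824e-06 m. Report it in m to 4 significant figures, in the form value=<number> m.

Each operation maintains full precision; intermediates are printed rounded — a single final rounding to 4 significant digits.
Hardness H = 6.667 GPa = 6.667e+09 Pa.
Collected in SI base units: W = 374.5 N, H = 6.667e+09 Pa, K = 2.425e-04.
Wearable volume V_lim = h_lim·A = 9.824e-06 · 2.128e-05 = 2.091e-10 m³.
Sliding life L = V_lim·H/(K·W) = 2.091e-10 · 6.667e+09 / (2.425e-04 · 374.5) = 15.35 m.

value=15.35 m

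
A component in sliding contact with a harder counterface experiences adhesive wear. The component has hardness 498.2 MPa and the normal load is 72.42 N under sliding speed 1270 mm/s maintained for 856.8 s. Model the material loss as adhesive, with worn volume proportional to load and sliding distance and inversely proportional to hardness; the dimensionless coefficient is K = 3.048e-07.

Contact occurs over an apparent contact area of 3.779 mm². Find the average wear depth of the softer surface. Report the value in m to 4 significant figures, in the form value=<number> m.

value=1.276e-05 m

All arithmetic carries exact precision. Intermediates are printed rounded — one final rounding: 4 significant digits.
Sliding speed v = 1270 mm/s = 1.270 m/s. The distance L = v·t = 1.270 m/s × 856.8 s = 1088 m.
Hardness H = 498.2 MPa = 4.982e+08 Pa.
Contact area A = 3.779 mm² = 3.779e-06 m².
SI base units throughout: W = 72.42 N, H = 4.982e+08 Pa, K = 3.048e-07.
Volume removed: V = K·W·L/H = 3.048e-07 · 72.42 · 1088 / 4.982e+08 = 4.821e-11 m³.
Average depth h = V/A = 4.821e-11 / 3.779e-06 = 1.276e-05 m.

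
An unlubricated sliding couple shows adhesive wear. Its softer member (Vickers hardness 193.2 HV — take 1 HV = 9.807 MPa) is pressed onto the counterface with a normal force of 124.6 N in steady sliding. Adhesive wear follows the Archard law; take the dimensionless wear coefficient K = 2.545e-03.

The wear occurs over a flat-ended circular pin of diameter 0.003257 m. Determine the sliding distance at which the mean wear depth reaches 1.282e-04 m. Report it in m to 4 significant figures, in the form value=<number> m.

The intermediates are shown rounded — all working math keeps full precision, and one final rounding, at 4 significant figures.
Hardness H = 193.2 HV × 9.807 MPa/HV = 1895 MPa = 1.895e+09 Pa.
Contact area A = π·d²/4 = π·(0.003257 m)²/4 = 8.332e-06 m².
Working in SI base units: W = 124.6 N, H = 1.895e+09 Pa, K = 2.545e-03.
Limit volume V_lim = h_lim·A = 1.282e-04 · 8.332e-06 = 1.068e-09 m³.
Life L = V_lim·H/(K·W) = 1.068e-09 · 1.895e+09 / (2.545e-03 · 124.6) = 6.382 m.

value=6.382 m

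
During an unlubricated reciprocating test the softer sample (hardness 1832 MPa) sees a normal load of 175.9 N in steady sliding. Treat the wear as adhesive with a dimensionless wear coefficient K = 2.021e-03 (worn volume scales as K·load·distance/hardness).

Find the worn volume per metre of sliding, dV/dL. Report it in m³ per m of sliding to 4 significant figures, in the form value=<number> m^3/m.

Shown intermediates are rounded; each operation holds full precision; one final rounding: four significant digits.
Hardness H = 1832 MPa = 1.832e+09 Pa.
Collected in SI base units: W = 175.9 N, H = 1.832e+09 Pa, K = 2.021e-03.
Volumetric rate dV/dL = K·W/H, so: 2.021e-03 · 175.9 / 1.832e+09 = 1.940e-10 m³/m.

value=1.940e-10 m^3/m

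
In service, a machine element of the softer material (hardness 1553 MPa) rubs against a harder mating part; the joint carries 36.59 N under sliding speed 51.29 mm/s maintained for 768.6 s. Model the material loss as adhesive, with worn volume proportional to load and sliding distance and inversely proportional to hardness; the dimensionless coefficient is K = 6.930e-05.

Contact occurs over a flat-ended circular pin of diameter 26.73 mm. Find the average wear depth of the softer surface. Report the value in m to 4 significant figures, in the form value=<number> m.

value=1.147e-07 m

Shown intermediates are rounded; each operation carries exact precision; a single final rounding: four significant figures.
Sliding speed v = 51.29 mm/s = 0.05129 m/s. Distance L = v·t = 0.05129 m/s × 768.6 s = 39.42 m.
Hardness H = 1553 MPa = 1.553e+09 Pa.
Pin diameter d = 26.73 mm = 0.02673 m. Contact area A = π·d²/4 = π·(0.02673 m)²/4 = 5.612e-04 m².
Restated in SI base units: W = 36.59 N, H = 1.553e+09 Pa, K = 6.930e-05.
Archard relation: V = K·W·L/H = 6.930e-05 · 36.59 · 39.42 / 1.553e+09 = 6.437e-11 m³.
Wear depth h = V/A = 6.437e-11 / 5.612e-04 = 1.147e-07 m.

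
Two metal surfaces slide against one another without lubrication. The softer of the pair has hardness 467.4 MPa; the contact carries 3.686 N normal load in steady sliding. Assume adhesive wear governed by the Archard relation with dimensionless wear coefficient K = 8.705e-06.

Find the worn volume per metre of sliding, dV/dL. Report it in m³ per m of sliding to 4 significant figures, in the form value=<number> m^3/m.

value=6.865e-14 m^3/m

Printed values are rounded; every step carries exact precision. Rounded once at the end: 4 significant digits.
Convert: Hardness H = 467.4 MPa = 4.674e+08 Pa.
As SI base values: W = 3.686 N, H = 4.674e+08 Pa, K = 8.705e-06.
Sliding wear rate dV/dL = K·W/H — distance-free: 8.705e-06 · 3.686 / 4.674e+08 = 6.865e-14 m³/m.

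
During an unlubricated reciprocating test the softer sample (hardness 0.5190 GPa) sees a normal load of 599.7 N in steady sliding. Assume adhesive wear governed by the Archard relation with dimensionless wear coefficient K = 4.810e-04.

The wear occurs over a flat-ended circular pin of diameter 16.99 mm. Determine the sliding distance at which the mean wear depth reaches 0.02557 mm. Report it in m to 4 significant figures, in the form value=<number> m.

Intermediates are shown rounded — each operation keeps full precision — a single final rounding, at four significant figures.
Convert: Hardness H = 0.5190 GPa = 5.190e+08 Pa.
Convert: Pin diameter d = 16.99 mm = 0.01699 m. Contact area A = π·d²/4 = π·(0.01699 m)²/4 = 2.267e-04 m².
Convert: Depth limit h_lim = 0.02557 mm = 2.557e-05 m.
SI base units throughout: W = 599.7 N, H = 5.190e+08 Pa, K = 4.810e-04.
Wearable volume V_lim = h_lim·A = 2.557e-05 · 2.267e-04 = 5.797e-09 m³.
So the life L = V_lim·H/(K·W) = 5.797e-09 · 5.190e+08 / (4.810e-04 · 599.7) = 10.43 m.

value=10.43 m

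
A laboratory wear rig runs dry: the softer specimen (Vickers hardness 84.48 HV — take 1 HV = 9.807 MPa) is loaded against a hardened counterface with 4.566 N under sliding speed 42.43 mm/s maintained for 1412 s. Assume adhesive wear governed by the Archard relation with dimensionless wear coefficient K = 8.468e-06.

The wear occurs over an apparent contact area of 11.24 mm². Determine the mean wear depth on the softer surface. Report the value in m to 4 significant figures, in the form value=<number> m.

The computation holds full float precision. Intermediates are printed rounded, and one last rounding: 4 significant figures.
Convert: Sliding speed v = 42.43 mm/s = 0.04243 m/s. Sliding distance L = v·t = 0.04243 m/s × 1412 s = 59.91 m.
Convert: Hardness H = 84.48 HV × 9.807 MPa/HV = 828.5 MPa = 8.285e+08 Pa.
Convert: Contact area A = 11.24 mm² = 1.124e-05 m².
Working in SI base units: W = 4.566 N, H = 8.285e+08 Pa, K = 8.468e-06.
Wear volume V = K·W·L/H = 8.468e-06 · 4.566 · 59.91 / 8.285e+08 = 2.796e-12 m³.
Average depth h = V/A = 2.796e-12 / 1.124e-05 = 2.488e-07 m.

value=2.488e-07 m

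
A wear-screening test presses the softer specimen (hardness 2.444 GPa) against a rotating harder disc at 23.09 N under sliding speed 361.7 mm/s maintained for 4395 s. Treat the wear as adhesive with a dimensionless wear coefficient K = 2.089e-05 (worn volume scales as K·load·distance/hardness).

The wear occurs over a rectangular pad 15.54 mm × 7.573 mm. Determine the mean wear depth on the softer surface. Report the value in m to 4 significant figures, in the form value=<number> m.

value=2.666e-06 m

All working math holds full precision. Shown intermediates are rounded; rounded just once, at 4 significant figures.
Sliding speed v = 361.7 mm/s = 0.3617 m/s. Sliding distance L = v·t = 0.3617 m/s × 4395 s = 1590 m.
Hardness H = 2.444 GPa = 2.444e+09 Pa.
Pad sides 15.54 mm × 7.573 mm = 0.01554 m × 0.007573 m. Contact area A = 0.01554 m × 0.007573 m = 1.177e-04 m².
Expressed in SI base units: W = 23.09 N, H = 2.444e+09 Pa, K = 2.089e-05.
Wear volume V = K·W·L/H = 2.089e-05 · 23.09 · 1590 / 2.444e+09 = 3.137e-10 m³.
Mean depth h = V/A = 3.137e-10 / 1.177e-04 = 2.666e-06 m.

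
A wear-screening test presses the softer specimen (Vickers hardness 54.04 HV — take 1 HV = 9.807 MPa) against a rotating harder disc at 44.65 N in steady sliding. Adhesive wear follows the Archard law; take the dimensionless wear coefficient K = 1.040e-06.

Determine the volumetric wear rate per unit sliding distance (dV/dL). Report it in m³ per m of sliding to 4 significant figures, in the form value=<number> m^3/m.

Each operation holds exact precision; the intermediates are shown rounded, and rounded just once: 4 significant figures.
Hardness H = 54.04 HV × 9.807 MPa/HV = 530.0 MPa = 5.300e+08 Pa.
SI base units throughout: W = 44.65 N, H = 5.300e+08 Pa, K = 1.040e-06.
Volumetric rate dV/dL = K·W/H — distance-free: 1.040e-06 · 44.65 / 5.300e+08 = 8.762e-14 m³/m.

value=8.762e-14 m^3/m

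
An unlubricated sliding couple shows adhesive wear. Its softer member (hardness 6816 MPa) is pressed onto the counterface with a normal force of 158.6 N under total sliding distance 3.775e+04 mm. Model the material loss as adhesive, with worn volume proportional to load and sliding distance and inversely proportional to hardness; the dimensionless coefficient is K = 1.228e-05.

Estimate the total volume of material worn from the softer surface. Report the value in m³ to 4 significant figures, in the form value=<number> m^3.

value=1.079e-11 m^3

The intermediates appear rounded; all arithmetic maintains full float precision; one final rounding: 4 significant digits.
Convert: Total distance L = 3.775e+04 mm = 37.75 m.
Convert: Hardness H = 6816 MPa = 6.816e+09 Pa.
SI base units throughout: W = 158.6 N, H = 6.816e+09 Pa, K = 1.228e-05.
Apply Archard: V = K·W·L/H = 1.228e-05 · 158.6 · 37.75 / 6.816e+09 = 1.079e-11 m³.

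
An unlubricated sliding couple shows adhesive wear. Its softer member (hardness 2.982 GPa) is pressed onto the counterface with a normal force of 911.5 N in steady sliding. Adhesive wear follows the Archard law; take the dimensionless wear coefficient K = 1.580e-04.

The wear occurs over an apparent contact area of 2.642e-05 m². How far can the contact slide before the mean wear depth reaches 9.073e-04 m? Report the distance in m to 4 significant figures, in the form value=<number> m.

All working math maintains full float precision — intermediate values appear rounded — a lone final rounding to 4 significant figures.
Hardness H = 2.982 GPa = 2.982e+09 Pa.
As SI base values: W = 911.5 N, H = 2.982e+09 Pa, K = 1.580e-04.
Allowed volume V_lim = h_lim·A = 9.073e-04 · 2.642e-05 = 2.397e-08 m³.
Thus life L = V_lim·H/(K·W) = 2.397e-08 · 2.982e+09 / (1.580e-04 · 911.5) = 496.3 m.

value=496.3 m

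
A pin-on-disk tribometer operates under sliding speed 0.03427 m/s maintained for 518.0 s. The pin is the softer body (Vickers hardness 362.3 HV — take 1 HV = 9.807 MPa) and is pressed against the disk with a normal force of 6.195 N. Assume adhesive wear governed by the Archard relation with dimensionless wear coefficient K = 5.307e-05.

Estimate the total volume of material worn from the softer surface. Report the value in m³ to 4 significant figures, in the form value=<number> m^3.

Intermediates are displayed rounded, and each operation maintains exact precision; rounded once at the end to four significant digits.
Distance covered L = v·t = 0.03427 m/s × 518.0 s = 17.75 m.
Hardness H = 362.3 HV × 9.807 MPa/HV = 3553 MPa = 3.553e+09 Pa.
As SI base values: W = 6.195 N, H = 3.553e+09 Pa, K = 5.307e-05.
Apply Archard: V = K·W·L/H = 5.307e-05 · 6.195 · 17.75 / 3.553e+09 = 1.643e-12 m³.

value=1.643e-12 m^3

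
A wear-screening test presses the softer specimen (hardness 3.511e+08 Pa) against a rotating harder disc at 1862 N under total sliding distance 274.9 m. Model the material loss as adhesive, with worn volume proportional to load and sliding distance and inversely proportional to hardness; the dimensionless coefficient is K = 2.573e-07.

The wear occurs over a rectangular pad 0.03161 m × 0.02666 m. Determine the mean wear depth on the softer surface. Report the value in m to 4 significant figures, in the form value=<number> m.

value=4.451e-07 m

Intermediates are shown rounded, and each operation keeps exact precision; one final rounding to four significant digits.
Convert: Contact area A = 0.03161 m × 0.02666 m = 8.427e-04 m².
Restated in SI base units: W = 1862 N, H = 3.511e+08 Pa, K = 2.573e-07.
Wear volume V = K·W·L/H = 2.573e-07 · 1862 · 274.9 / 3.511e+08 = 3.751e-10 m³.
Mean wear depth h = V/A = 3.751e-10 / 8.427e-04 = 4.451e-07 m.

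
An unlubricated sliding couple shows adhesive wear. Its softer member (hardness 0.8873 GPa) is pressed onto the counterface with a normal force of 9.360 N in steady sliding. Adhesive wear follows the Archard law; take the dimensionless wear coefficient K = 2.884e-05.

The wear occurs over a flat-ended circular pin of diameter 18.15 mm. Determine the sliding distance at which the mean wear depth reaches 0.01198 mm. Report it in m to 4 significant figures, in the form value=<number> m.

value=1.019e+04 m

All working math maintains full float precision — the intermediates are shown rounded — a single final rounding to 4 significant figures.
Hardness H = 0.8873 GPa = 8.873e+08 Pa.
Pin diameter d = 18.15 mm = 0.01815 m. Contact area A = π·d²/4 = π·(0.01815 m)²/4 = 2.587e-04 m².
Depth limit h_lim = 0.01198 mm = 1.198e-05 m.
SI base units throughout: W = 9.360 N, H = 8.873e+08 Pa, K = 2.884e-05.
Allowed volume V_lim = h_lim·A = 1.198e-05 · 2.587e-04 = 3.100e-09 m³.
Life L = V_lim·H/(K·W) = 3.100e-09 · 8.873e+08 / (2.884e-05 · 9.360) = 1.019e+04 m.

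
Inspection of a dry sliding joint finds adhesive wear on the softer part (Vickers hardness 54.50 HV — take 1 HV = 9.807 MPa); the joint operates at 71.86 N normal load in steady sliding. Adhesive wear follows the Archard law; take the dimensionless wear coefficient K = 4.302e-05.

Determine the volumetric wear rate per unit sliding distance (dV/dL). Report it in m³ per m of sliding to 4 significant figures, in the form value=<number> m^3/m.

value=5.784e-12 m^3/m

Intermediate values appear rounded; each operation holds full precision. Rounded once at the end, at four significant digits.
Convert: Hardness H = 54.50 HV × 9.807 MPa/HV = 534.5 MPa = 5.345e+08 Pa.
SI base units throughout: W = 71.86 N, H = 5.345e+08 Pa, K = 4.302e-05.
Wear rate dV/dL = K·W/H (no L dependence): 4.302e-05 · 71.86 / 5.345e+08 = 5.784e-12 m³/m.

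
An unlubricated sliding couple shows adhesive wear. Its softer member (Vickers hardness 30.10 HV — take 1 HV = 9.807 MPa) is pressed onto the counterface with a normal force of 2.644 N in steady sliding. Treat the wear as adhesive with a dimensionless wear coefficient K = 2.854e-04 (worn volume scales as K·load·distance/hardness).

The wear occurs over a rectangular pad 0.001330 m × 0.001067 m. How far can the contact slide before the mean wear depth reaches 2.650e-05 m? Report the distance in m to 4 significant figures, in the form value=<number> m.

value=14.71 m

Printed values are rounded — each operation runs at full precision — rounded just once: four significant figures.
Hardness H = 30.10 HV × 9.807 MPa/HV = 295.2 MPa = 2.952e+08 Pa.
Contact area A = 0.001330 m × 0.001067 m = 1.419e-06 m².
As SI base values: W = 2.644 N, H = 2.952e+08 Pa, K = 2.854e-04.
Permissible volume V_lim = h_lim·A = 2.650e-05 · 1.419e-06 = 3.761e-11 m³.
Sliding life L = V_lim·H/(K·W) = 3.761e-11 · 2.952e+08 / (2.854e-04 · 2.644) = 14.71 m.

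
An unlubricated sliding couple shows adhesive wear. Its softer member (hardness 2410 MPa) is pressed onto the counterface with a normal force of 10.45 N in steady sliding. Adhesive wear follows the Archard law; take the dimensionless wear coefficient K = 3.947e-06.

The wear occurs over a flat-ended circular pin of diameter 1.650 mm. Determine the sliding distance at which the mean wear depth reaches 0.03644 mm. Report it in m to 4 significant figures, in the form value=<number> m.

value=4553 m

Intermediate values are displayed rounded, and the algebra carries full float precision, and one final rounding, at 4 significant figures.
Hardness H = 2410 MPa = 2.410e+09 Pa.
Pin diameter d = 1.650 mm = 0.001650 m. Contact area A = π·d²/4 = π·(0.001650 m)²/4 = 2.138e-06 m².
Depth limit h_lim = 0.03644 mm = 3.644e-05 m.
As SI base values: W = 10.45 N, H = 2.410e+09 Pa, K = 3.947e-06.
Wearable volume V_lim = h_lim·A = 3.644e-05 · 2.138e-06 = 7.792e-11 m³.
Thus life L = V_lim·H/(K·W) = 7.792e-11 · 2.410e+09 / (3.947e-06 · 10.45) = 4553 m.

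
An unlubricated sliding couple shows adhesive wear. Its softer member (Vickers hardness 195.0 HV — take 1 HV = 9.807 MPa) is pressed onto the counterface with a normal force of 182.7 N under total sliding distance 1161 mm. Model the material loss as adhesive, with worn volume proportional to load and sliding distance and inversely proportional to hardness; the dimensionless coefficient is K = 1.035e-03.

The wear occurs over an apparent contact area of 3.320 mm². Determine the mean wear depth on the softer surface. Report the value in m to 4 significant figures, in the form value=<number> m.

All arithmetic carries full precision — printed values are rounded. Rounded just once to 4 significant digits.
Total distance L = 1161 mm = 1.161 m.
Hardness H = 195.0 HV × 9.807 MPa/HV = 1912 MPa = 1.912e+09 Pa.
Contact area A = 3.320 mm² = 3.320e-06 m².
Restated in SI base units: W = 182.7 N, H = 1.912e+09 Pa, K = 1.035e-03.
Worn volume V = K·W·L/H = 1.035e-03 · 182.7 · 1.161 / 1.912e+09 = 1.148e-10 m³.
Mean depth h = V/A = 1.148e-10 / 3.320e-06 = 3.458e-05 m.

value=3.458e-05 m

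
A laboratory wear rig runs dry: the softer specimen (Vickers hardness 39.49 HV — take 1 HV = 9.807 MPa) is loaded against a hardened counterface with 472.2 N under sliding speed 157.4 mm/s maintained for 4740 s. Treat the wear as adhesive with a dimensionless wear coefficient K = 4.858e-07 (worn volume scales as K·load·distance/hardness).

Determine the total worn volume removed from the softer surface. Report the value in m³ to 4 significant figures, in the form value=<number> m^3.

value=4.419e-10 m^3

Shown intermediates are rounded. All working math runs at full float precision — rounded just once: four significant digits.
Convert: Sliding speed v = 157.4 mm/s = 0.1574 m/s. Distance covered L = v·t = 0.1574 m/s × 4740 s = 746.1 m.
Convert: Hardness H = 39.49 HV × 9.807 MPa/HV = 387.3 MPa = 3.873e+08 Pa.
Collected in SI base units: W = 472.2 N, H = 3.873e+08 Pa, K = 4.858e-07.
Archard volume V = K·W·L/H = 4.858e-07 · 472.2 · 746.1 / 3.873e+08 = 4.419e-10 m³.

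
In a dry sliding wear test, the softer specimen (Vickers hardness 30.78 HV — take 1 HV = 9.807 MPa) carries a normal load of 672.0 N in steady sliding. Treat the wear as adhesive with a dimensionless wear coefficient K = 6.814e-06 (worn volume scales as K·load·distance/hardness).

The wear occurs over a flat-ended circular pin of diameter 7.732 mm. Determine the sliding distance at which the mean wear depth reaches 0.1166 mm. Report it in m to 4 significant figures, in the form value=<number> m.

The intermediates are printed rounded; each operation runs at exact precision. Rounded once at the end: 4 significant digits.
Hardness H = 30.78 HV × 9.807 MPa/HV = 301.9 MPa = 3.019e+08 Pa.
Pin diameter d = 7.732 mm = 0.007732 m. Contact area A = π·d²/4 = π·(0.007732 m)²/4 = 4.695e-05 m².
Depth limit h_lim = 0.1166 mm = 1.166e-04 m.
Collected in SI base units: W = 672.0 N, H = 3.019e+08 Pa, K = 6.814e-06.
At the depth limit, V_lim = h_lim·A = 1.166e-04 · 4.695e-05 = 5.475e-09 m³.
Thus life L = V_lim·H/(K·W) = 5.475e-09 · 3.019e+08 / (6.814e-06 · 672.0) = 360.9 m.

value=360.9 m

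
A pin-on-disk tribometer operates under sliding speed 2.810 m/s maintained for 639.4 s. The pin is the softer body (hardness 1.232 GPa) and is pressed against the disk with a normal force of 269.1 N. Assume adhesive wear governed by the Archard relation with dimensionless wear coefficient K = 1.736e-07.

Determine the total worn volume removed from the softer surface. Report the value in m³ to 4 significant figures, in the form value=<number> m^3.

The intermediates are displayed rounded, and all working math keeps full precision. Rounded once at the end, at 4 significant digits.
Total distance L = v·t = 2.810 m/s × 639.4 s = 1797 m.
Hardness H = 1.232 GPa = 1.232e+09 Pa.
Expressed in SI base units: W = 269.1 N, H = 1.232e+09 Pa, K = 1.736e-07.
Wear volume V = K·W·L/H = 1.736e-07 · 269.1 · 1797 / 1.232e+09 = 6.813e-11 m³.

value=6.813e-11 m^3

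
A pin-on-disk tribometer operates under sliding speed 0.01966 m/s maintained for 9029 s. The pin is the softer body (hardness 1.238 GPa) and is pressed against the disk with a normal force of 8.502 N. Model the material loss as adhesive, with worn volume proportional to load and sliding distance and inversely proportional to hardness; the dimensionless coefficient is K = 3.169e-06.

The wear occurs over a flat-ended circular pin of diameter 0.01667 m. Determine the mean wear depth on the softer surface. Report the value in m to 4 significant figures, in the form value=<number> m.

value=1.770e-08 m

Intermediates are displayed rounded, and each operation runs at full float precision — one last rounding, at 4 significant digits.
Convert: Total distance L = v·t = 0.01966 m/s × 9029 s = 177.5 m.
Convert: Hardness H = 1.238 GPa = 1.238e+09 Pa.
Convert: Contact area A = π·d²/4 = π·(0.01667 m)²/4 = 2.183e-04 m².
Collected in SI base units: W = 8.502 N, H = 1.238e+09 Pa, K = 3.169e-06.
Worn volume V = K·W·L/H = 3.169e-06 · 8.502 · 177.5 / 1.238e+09 = 3.863e-12 m³.
Depth h = V/A = 3.863e-12 / 2.183e-04 = 1.770e-08 m.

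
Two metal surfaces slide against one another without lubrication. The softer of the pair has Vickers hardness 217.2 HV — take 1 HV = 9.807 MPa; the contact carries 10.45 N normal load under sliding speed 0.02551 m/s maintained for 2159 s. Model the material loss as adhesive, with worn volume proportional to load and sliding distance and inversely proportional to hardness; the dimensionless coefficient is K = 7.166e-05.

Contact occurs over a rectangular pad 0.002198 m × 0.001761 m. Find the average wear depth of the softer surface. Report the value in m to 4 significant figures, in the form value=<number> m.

Intermediates appear rounded — the computation carries full float precision. Rounded just once: four significant figures.
Path length L = v·t = 0.02551 m/s × 2159 s = 55.08 m.
Hardness H = 217.2 HV × 9.807 MPa/HV = 2130 MPa = 2.130e+09 Pa.
Contact area A = 0.002198 m × 0.001761 m = 3.871e-06 m².
As SI base values: W = 10.45 N, H = 2.130e+09 Pa, K = 7.166e-05.
By Archard's law, V = K·W·L/H = 7.166e-05 · 10.45 · 55.08 / 2.130e+09 = 1.936e-11 m³.
Mean depth h = V/A = 1.936e-11 / 3.871e-06 = 5.002e-06 m.

value=5.002e-06 m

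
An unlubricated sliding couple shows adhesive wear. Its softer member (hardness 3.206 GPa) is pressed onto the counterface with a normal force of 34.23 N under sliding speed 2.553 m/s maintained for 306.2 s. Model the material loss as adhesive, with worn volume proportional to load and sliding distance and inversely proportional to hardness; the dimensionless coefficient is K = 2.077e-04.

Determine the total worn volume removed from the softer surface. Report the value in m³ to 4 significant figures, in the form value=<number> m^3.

value=1.734e-09 m^3

Each operation maintains full precision; printed values are rounded; rounded once at the end, at 4 significant figures.
Sliding distance L = v·t = 2.553 m/s × 306.2 s = 781.7 m.
Hardness H = 3.206 GPa = 3.206e+09 Pa.
In SI base units, W = 34.23 N, H = 3.206e+09 Pa, K = 2.077e-04.
Apply Archard: V = K·W·L/H = 2.077e-04 · 34.23 · 781.7 / 3.206e+09 = 1.734e-09 m³.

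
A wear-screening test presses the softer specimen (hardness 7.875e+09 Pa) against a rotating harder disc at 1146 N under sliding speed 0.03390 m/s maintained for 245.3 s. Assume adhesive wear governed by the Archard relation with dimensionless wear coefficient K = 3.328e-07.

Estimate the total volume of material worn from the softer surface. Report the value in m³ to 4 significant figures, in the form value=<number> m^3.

value=4.027e-13 m^3

The computation keeps full precision. Shown intermediates are rounded — rounded once at the end: four significant digits.
Total distance L = v·t = 0.03390 m/s × 245.3 s = 8.316 m.
Collected in SI base units: W = 1146 N, H = 7.875e+09 Pa, K = 3.328e-07.
Worn volume V = K·W·L/H = 3.328e-07 · 1146 · 8.316 / 7.875e+09 = 4.027e-13 m³.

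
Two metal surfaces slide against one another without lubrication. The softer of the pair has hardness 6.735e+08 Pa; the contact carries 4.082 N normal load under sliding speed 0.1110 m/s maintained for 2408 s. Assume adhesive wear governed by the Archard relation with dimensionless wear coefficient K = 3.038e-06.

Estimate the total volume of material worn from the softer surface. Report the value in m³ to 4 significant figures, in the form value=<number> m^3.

The intermediates are displayed rounded — the algebra runs at full precision — one final rounding, at 4 significant figures.
Convert: Distance L = v·t = 0.1110 m/s × 2408 s = 267.3 m.
As SI base values: W = 4.082 N, H = 6.735e+08 Pa, K = 3.038e-06.
By Archard's law, V = K·W·L/H = 3.038e-06 · 4.082 · 267.3 / 6.735e+08 = 4.922e-12 m³.

value=4.922e-12 m^3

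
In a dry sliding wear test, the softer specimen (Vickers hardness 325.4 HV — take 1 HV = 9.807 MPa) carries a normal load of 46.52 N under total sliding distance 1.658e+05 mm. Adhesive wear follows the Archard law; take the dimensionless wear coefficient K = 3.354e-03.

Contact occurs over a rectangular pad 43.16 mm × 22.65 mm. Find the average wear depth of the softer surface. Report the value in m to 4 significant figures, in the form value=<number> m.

value=8.292e-06 m

The intermediates are shown rounded, and every step keeps exact precision, and one final rounding, at four significant figures.
Convert: Total distance L = 1.658e+05 mm = 165.8 m.
Convert: Hardness H = 325.4 HV × 9.807 MPa/HV = 3191 MPa = 3.191e+09 Pa.
Convert: Pad sides 43.16 mm × 22.65 mm = 0.04316 m × 0.02265 m. Contact area A = 0.04316 m × 0.02265 m = 9.776e-04 m².
In SI base units, W = 46.52 N, H = 3.191e+09 Pa, K = 3.354e-03.
Archard volume V = K·W·L/H = 3.354e-03 · 46.52 · 165.8 / 3.191e+09 = 8.107e-09 m³.
Mean wear depth h = V/A = 8.107e-09 / 9.776e-04 = 8.292e-06 m.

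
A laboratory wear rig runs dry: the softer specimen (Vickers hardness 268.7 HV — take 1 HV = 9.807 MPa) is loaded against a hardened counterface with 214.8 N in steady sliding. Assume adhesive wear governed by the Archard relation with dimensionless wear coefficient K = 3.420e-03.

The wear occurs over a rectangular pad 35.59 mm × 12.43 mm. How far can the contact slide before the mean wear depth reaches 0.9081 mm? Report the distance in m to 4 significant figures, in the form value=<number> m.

value=1441 m

The computation holds exact precision — intermediate values are displayed rounded; rounded just once, at four significant digits.
Hardness H = 268.7 HV × 9.807 MPa/HV = 2635 MPa = 2.635e+09 Pa.
Pad sides 35.59 mm × 12.43 mm = 0.03559 m × 0.01243 m. Contact area A = 0.03559 m × 0.01243 m = 4.424e-04 m².
Depth limit h_lim = 0.9081 mm = 9.081e-04 m.
Collected in SI base units: W = 214.8 N, H = 2.635e+09 Pa, K = 3.420e-03.
Wearable volume V_lim = h_lim·A = 9.081e-04 · 4.424e-04 = 4.017e-07 m³.
Life L = V_lim·H/(K·W) = 4.017e-07 · 2.635e+09 / (3.420e-03 · 214.8) = 1441 m.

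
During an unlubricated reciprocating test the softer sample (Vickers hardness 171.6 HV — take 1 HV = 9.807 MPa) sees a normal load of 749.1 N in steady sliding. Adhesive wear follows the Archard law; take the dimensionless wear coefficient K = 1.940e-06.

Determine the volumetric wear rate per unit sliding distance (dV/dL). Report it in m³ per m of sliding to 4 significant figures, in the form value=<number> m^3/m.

value=8.636e-13 m^3/m

Each operation carries exact precision — the intermediates are printed rounded — a lone final rounding to four significant figures.
Hardness H = 171.6 HV × 9.807 MPa/HV = 1683 MPa = 1.683e+09 Pa.
Collected in SI base units: W = 749.1 N, H = 1.683e+09 Pa, K = 1.940e-06.
Sliding wear rate dV/dL = K·W/H, so: 1.940e-06 · 749.1 / 1.683e+09 = 8.636e-13 m³/m.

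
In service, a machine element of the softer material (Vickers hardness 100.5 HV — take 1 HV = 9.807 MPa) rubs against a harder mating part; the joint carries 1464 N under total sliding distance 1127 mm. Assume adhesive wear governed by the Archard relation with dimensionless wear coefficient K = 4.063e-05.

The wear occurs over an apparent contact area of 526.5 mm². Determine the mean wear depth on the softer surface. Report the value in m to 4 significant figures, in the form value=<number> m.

All working math maintains exact precision, and printed values are rounded, and one final rounding: four significant digits.
Total distance L = 1127 mm = 1.127 m.
Hardness H = 100.5 HV × 9.807 MPa/HV = 985.6 MPa = 9.856e+08 Pa.
Contact area A = 526.5 mm² = 5.265e-04 m².
Expressed in SI base units: W = 1464 N, H = 9.856e+08 Pa, K = 4.063e-05.
Archard relation: V = K·W·L/H = 4.063e-05 · 1464 · 1.127 / 9.856e+08 = 6.802e-11 m³.
Mean wear depth h = V/A = 6.802e-11 / 5.265e-04 = 1.292e-07 m.

value=1.292e-07 m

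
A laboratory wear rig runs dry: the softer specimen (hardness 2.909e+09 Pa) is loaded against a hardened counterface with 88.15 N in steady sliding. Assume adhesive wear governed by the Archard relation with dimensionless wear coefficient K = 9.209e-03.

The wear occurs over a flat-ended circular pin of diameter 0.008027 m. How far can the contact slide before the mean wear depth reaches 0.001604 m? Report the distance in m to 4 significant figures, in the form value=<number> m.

The algebra holds exact precision. The intermediates are shown rounded; one last rounding: four significant figures.
Convert: Contact area A = π·d²/4 = π·(0.008027 m)²/4 = 5.061e-05 m².
In SI base units: W = 88.15 N, H = 2.909e+09 Pa, K = 9.209e-03.
Permissible volume V_lim = h_lim·A = 0.001604 · 5.061e-05 = 8.117e-08 m³.
Sliding life L = V_lim·H/(K·W) = 8.117e-08 · 2.909e+09 / (9.209e-03 · 88.15) = 290.9 m.

value=290.9 m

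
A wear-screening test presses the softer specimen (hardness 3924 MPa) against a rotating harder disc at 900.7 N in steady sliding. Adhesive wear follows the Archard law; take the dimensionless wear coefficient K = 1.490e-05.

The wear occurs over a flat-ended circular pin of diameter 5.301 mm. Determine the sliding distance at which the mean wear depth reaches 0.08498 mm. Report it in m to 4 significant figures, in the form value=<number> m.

The intermediates are shown rounded; all working math maintains full precision — one final rounding to four significant digits.
Hardness H = 3924 MPa = 3.924e+09 Pa.
Pin diameter d = 5.301 mm = 0.005301 m. Contact area A = π·d²/4 = π·(0.005301 m)²/4 = 2.207e-05 m².
Depth limit h_lim = 0.08498 mm = 8.498e-05 m.
Working in SI base units: W = 900.7 N, H = 3.924e+09 Pa, K = 1.490e-05.
At the depth limit, V_lim = h_lim·A = 8.498e-05 · 2.207e-05 = 1.876e-09 m³.
Sliding life L = V_lim·H/(K·W) = 1.876e-09 · 3.924e+09 / (1.490e-05 · 900.7) = 548.4 m.

value=548.4 m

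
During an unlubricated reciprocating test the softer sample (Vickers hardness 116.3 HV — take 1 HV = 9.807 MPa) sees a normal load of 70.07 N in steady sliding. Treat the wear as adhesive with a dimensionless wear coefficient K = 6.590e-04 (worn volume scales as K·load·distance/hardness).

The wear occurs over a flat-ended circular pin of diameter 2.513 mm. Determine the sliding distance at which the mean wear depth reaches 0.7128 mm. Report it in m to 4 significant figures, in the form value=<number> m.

value=87.33 m

Shown intermediates are rounded — the computation holds exact precision — one final rounding to 4 significant digits.
Hardness H = 116.3 HV × 9.807 MPa/HV = 1141 MPa = 1.141e+09 Pa.
Pin diameter d = 2.513 mm = 0.002513 m. Contact area A = π·d²/4 = π·(0.002513 m)²/4 = 4.960e-06 m².
Depth limit h_lim = 0.7128 mm = 7.128e-04 m.
Expressed in SI base units: W = 70.07 N, H = 1.141e+09 Pa, K = 6.590e-04.
Allowed volume V_lim = h_lim·A = 7.128e-04 · 4.960e-06 = 3.535e-09 m³.
Sliding life L = V_lim·H/(K·W) = 3.535e-09 · 1.141e+09 / (6.590e-04 · 70.07) = 87.33 m.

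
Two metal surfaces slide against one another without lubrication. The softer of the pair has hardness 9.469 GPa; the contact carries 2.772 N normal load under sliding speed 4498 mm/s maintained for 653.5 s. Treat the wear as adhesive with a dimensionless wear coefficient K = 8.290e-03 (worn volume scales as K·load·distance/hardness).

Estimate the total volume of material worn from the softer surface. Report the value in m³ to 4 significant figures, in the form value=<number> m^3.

Each operation holds full precision, and the intermediates appear rounded; a single final rounding, at 4 significant figures.
Sliding speed v = 4498 mm/s = 4.498 m/s. Total distance L = v·t = 4.498 m/s × 653.5 s = 2939 m.
Hardness H = 9.469 GPa = 9.469e+09 Pa.
As SI base values: W = 2.772 N, H = 9.469e+09 Pa, K = 8.290e-03.
Apply Archard: V = K·W·L/H = 8.290e-03 · 2.772 · 2939 / 9.469e+09 = 7.134e-09 m³.

value=7.134e-09 m^3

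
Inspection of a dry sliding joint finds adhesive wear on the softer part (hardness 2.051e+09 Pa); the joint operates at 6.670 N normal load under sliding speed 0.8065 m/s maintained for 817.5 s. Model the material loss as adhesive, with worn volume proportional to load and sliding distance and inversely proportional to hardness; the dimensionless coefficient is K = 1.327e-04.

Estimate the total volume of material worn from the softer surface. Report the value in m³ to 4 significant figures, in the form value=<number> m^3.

Quoted intermediates are rounded, and the algebra holds full precision; a lone final rounding: 4 significant figures.
Sliding distance L = v·t = 0.8065 m/s × 817.5 s = 659.3 m.
In SI base units, W = 6.670 N, H = 2.051e+09 Pa, K = 1.327e-04.
Volume removed: V = K·W·L/H = 1.327e-04 · 6.670 · 659.3 / 2.051e+09 = 2.845e-10 m³.

value=2.845e-10 m^3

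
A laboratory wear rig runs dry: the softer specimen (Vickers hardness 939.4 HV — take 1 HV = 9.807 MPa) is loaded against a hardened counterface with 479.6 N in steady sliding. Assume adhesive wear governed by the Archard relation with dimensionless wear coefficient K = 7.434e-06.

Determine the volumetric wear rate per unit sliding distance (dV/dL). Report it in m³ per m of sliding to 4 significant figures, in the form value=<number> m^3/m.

Every step runs at full precision; the intermediates are printed rounded. Rounded just once to 4 significant digits.
Hardness H = 939.4 HV × 9.807 MPa/HV = 9213 MPa = 9.213e+09 Pa.
Collected in SI base units: W = 479.6 N, H = 9.213e+09 Pa, K = 7.434e-06.
Rate of wear dV/dL = K·W/H (independent of L): 7.434e-06 · 479.6 / 9.213e+09 = 3.870e-13 m³/m.

value=3.870e-13 m^3/m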